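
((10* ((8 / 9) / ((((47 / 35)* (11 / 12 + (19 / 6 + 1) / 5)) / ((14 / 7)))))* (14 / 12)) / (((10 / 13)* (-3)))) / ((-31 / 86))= 1252160 / 118017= 10.61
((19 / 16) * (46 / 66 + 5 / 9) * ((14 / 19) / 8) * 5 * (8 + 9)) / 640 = 3689 / 202752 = 0.02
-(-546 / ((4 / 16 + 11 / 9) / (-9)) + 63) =-180243 / 53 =-3400.81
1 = 1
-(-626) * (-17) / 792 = -5321 / 396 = -13.44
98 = 98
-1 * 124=-124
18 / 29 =0.62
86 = 86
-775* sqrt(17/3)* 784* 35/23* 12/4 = -21266000* sqrt(51)/23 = -6603026.82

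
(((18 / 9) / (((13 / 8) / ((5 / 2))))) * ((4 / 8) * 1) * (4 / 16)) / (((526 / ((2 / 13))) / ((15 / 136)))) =75 / 6044792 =0.00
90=90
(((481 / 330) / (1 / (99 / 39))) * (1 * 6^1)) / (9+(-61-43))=-111 / 475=-0.23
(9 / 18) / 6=0.08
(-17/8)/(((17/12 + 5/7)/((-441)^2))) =-69429717/358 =-193937.76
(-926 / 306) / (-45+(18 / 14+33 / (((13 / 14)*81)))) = 126399 / 1807576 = 0.07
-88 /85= -1.04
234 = 234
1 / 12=0.08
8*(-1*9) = -72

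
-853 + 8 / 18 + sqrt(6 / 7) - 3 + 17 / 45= -38483 / 45 + sqrt(42) / 7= -854.25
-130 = -130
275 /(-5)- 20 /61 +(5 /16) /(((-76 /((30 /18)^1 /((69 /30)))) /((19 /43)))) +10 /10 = -314652041 /5791584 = -54.33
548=548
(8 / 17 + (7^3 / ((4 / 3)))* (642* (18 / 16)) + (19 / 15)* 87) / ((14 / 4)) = 252836897 / 4760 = 53117.00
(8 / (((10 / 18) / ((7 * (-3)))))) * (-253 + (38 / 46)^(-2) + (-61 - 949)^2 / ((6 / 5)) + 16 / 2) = -463869757008 / 1805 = -256991555.13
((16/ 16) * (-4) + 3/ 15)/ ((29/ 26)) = -494/ 145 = -3.41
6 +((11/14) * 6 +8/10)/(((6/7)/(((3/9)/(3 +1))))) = 2353/360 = 6.54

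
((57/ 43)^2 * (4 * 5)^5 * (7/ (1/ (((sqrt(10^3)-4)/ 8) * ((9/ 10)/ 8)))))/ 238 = -292410000/ 31433 + 731025000 * sqrt(10)/ 31433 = 64241.21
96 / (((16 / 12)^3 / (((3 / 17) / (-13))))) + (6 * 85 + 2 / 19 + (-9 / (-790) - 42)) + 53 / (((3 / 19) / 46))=79156427114 / 4975815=15908.23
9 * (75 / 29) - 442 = -12143 / 29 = -418.72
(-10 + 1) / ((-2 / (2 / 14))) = 0.64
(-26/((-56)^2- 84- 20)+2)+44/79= 305205/119764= 2.55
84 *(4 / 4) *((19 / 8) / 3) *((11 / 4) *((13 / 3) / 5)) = 19019 / 120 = 158.49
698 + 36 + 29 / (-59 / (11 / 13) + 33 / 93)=17353615 / 23656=733.58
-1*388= -388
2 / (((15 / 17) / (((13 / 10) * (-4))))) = -884 / 75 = -11.79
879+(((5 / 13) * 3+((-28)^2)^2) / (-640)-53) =-1118223 / 8320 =-134.40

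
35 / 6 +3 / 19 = 683 / 114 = 5.99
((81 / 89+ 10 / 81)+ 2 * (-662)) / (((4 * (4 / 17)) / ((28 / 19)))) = -1134934535 / 547884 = -2071.49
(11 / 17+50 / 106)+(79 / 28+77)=2041959 / 25228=80.94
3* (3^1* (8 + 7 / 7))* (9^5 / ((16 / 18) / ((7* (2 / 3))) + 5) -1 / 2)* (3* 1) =602627607 / 218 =2764346.82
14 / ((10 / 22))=154 / 5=30.80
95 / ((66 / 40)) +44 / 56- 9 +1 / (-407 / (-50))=845885 / 17094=49.48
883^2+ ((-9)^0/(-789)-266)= 779423.00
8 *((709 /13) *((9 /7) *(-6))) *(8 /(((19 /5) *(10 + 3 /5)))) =-61257600 /91637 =-668.48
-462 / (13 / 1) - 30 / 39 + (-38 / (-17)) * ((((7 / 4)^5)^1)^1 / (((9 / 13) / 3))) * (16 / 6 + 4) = 260592737 / 254592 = 1023.57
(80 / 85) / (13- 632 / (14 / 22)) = -112 / 116637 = -0.00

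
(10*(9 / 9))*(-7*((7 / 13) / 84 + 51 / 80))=-14063 / 312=-45.07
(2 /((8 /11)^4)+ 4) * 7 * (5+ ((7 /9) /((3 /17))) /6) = 447.54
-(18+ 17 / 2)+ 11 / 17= -879 / 34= -25.85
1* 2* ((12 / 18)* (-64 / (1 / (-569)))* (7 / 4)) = 84970.67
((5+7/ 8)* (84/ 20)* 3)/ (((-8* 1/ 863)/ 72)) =-22998087/ 40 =-574952.18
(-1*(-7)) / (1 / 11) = 77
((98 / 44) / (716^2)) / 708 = 49 / 7985129856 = 0.00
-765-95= -860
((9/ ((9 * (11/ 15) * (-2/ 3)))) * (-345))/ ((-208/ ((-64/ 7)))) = 31050/ 1001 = 31.02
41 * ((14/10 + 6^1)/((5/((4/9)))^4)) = 388352/20503125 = 0.02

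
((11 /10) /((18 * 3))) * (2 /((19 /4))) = 22 /2565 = 0.01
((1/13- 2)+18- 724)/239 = -9203/3107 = -2.96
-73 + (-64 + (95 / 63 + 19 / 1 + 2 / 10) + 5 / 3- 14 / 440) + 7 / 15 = -1582681 / 13860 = -114.19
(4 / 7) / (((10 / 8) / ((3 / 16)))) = 3 / 35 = 0.09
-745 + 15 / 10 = -1487 / 2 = -743.50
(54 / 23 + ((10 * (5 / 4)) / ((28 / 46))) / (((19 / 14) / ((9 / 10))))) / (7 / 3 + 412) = 83727 / 2172764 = 0.04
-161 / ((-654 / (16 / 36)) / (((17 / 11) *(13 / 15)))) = 71162 / 485595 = 0.15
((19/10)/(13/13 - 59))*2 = -19/290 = -0.07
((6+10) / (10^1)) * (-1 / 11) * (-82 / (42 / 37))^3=27928443304 / 509355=54831.00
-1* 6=-6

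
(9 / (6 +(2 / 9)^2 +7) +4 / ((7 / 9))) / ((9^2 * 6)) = 685 / 57078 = 0.01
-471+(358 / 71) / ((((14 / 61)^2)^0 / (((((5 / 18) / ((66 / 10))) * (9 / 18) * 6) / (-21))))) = -69528314 / 147609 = -471.03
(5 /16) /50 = 1 /160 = 0.01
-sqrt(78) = -8.83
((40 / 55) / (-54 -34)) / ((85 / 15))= -3 / 2057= -0.00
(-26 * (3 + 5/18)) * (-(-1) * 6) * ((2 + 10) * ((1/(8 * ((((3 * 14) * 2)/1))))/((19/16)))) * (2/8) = -767/399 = -1.92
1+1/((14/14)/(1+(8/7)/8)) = 15/7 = 2.14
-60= -60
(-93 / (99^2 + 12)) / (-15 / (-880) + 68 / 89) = -485584 / 40020685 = -0.01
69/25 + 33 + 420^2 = 4410894/25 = 176435.76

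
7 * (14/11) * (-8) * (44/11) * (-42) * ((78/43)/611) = 790272/22231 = 35.55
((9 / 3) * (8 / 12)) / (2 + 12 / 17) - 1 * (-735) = 735.74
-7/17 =-0.41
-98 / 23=-4.26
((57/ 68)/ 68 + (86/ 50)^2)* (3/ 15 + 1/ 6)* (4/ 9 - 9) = -7271834647/ 780300000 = -9.32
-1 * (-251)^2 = -63001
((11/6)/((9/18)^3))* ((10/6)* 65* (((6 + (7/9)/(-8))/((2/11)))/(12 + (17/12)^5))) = 1166880000/400531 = 2913.33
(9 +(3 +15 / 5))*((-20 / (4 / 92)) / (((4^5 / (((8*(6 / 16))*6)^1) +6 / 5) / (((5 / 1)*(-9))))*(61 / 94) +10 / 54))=328353750 / 31051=10574.66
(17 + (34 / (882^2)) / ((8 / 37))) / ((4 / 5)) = 264497305 / 12446784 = 21.25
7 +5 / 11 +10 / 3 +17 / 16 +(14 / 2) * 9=39521 / 528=74.85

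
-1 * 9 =-9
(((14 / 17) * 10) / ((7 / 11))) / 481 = 220 / 8177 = 0.03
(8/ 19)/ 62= 4/ 589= 0.01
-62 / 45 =-1.38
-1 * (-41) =41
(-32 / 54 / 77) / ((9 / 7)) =-16 / 2673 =-0.01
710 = 710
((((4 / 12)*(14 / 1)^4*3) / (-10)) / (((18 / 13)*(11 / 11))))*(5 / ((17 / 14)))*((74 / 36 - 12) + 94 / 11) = 242088028 / 15147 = 15982.57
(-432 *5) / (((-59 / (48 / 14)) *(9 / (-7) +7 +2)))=960 / 59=16.27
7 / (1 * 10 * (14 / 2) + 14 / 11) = 0.10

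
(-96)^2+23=9239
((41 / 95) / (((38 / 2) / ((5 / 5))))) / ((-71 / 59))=-2419 / 128155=-0.02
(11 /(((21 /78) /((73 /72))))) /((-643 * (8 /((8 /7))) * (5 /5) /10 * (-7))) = 52195 /3969882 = 0.01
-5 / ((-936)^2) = -5 / 876096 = -0.00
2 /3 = 0.67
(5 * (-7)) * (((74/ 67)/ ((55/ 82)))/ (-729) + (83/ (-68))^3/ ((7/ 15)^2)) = 345699922152799/ 1182550767552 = 292.33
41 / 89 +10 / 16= 773 / 712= 1.09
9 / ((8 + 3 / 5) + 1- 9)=15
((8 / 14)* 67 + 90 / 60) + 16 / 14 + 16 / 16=587 / 14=41.93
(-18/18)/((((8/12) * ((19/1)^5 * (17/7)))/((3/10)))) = -63/841873660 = -0.00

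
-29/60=-0.48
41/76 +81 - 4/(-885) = 5484649/67260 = 81.54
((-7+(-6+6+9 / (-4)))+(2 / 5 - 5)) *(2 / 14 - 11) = 5263 / 35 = 150.37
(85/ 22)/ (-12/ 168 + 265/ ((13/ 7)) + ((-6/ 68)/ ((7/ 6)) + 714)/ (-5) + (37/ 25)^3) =2054609375/ 1636714827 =1.26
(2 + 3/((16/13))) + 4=135/16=8.44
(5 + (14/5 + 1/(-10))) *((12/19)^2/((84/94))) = 6204/1805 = 3.44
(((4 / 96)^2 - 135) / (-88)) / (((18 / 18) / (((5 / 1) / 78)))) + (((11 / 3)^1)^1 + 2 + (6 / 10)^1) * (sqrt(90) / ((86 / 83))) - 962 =-345730543 / 359424 + 3901 * sqrt(10) / 215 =-904.52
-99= -99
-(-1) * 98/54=49/27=1.81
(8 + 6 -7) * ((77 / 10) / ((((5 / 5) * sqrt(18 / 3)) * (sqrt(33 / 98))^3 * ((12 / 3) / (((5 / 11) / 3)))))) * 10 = 42.66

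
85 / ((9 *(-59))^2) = 85 / 281961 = 0.00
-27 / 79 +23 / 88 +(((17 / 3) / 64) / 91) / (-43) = -52511581 / 652876224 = -0.08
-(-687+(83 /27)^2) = 493934 /729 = 677.55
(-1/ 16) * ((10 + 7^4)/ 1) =-2411/ 16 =-150.69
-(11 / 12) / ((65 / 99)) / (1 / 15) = -1089 / 52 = -20.94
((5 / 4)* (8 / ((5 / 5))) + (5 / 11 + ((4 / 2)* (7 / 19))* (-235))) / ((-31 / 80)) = 2720400 / 6479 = 419.88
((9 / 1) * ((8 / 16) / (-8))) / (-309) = 3 / 1648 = 0.00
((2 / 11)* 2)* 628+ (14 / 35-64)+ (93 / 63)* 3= 65139 / 385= 169.19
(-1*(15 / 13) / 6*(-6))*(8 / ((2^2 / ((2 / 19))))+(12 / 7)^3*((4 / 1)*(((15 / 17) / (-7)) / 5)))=-3460740 / 10081799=-0.34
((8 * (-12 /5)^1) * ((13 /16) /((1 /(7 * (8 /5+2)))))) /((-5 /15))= 29484 /25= 1179.36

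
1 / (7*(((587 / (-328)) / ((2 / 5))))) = -656 / 20545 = -0.03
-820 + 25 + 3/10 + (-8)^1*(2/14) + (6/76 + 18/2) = -523198/665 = -786.76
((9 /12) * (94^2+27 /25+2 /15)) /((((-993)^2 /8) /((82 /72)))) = 27174431 /443722050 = 0.06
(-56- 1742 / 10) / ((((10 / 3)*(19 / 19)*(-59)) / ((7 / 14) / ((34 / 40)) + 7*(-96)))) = -785.89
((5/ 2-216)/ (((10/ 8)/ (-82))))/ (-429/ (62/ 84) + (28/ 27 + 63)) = -27.08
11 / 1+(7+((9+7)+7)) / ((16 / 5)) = 163 / 8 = 20.38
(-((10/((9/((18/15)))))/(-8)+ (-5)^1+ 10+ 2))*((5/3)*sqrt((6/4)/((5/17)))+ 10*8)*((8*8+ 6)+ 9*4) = -173840/3 -2173*sqrt(510)/18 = -60672.96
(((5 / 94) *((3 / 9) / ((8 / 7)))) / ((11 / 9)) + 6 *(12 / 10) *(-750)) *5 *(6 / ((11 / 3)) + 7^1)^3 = -191489111878125 / 11010032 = -17392239.36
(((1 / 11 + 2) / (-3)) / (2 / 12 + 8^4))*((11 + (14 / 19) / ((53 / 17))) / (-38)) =0.00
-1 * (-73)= 73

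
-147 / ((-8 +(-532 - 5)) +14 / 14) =147 / 544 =0.27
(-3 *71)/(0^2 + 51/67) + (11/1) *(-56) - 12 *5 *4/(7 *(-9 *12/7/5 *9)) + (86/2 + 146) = -971596/1377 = -705.59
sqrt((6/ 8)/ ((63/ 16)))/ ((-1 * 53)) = -2 * sqrt(21)/ 1113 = -0.01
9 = 9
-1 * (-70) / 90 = 0.78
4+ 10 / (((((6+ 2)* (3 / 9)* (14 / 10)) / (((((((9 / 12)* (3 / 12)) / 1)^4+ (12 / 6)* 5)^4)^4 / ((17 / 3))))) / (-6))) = -783143673752977778156880745390659779911156417067791803363845545260425731656354382786334215133603 / 27558517238481254510809894432067722069078256350422454241390904993883324854304768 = -28417482224313484.19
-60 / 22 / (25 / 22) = -12 / 5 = -2.40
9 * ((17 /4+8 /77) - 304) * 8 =-1661238 /77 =-21574.52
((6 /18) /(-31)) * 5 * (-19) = 95 /93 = 1.02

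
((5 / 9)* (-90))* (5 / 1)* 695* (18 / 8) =-781875 / 2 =-390937.50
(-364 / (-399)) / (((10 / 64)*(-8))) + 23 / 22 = 1979 / 6270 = 0.32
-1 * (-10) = 10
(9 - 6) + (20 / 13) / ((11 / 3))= 489 / 143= 3.42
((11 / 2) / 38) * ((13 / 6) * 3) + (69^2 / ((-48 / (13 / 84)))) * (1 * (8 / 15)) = -14456 / 1995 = -7.25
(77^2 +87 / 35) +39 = 5970.49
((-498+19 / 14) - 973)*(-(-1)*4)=-41150 / 7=-5878.57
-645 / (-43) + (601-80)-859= -323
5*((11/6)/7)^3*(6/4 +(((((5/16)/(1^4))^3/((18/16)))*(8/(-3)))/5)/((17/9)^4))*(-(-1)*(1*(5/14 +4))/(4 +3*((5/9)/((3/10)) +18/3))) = 22125765365/1039305924608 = 0.02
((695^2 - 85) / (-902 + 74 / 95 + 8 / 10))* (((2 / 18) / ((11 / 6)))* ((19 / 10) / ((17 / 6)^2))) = -104604804 / 13596583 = -7.69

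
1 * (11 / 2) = 11 / 2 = 5.50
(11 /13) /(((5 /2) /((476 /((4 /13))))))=2618 /5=523.60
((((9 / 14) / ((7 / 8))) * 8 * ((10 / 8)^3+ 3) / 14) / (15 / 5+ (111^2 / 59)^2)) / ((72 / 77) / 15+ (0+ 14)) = 182073705 / 53700070747232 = 0.00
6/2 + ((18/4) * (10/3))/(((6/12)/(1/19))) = 87/19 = 4.58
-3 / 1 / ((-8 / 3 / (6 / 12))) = 9 / 16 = 0.56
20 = 20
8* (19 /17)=152 /17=8.94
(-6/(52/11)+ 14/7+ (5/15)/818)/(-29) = -11663/462579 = -0.03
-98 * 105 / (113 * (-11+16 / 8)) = 3430 / 339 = 10.12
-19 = -19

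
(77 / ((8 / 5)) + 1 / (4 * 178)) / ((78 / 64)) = 39.49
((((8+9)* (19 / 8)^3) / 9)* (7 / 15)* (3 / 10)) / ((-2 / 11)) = -8978431 / 460800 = -19.48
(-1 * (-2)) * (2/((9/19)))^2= 2888/81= 35.65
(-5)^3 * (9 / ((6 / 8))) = -1500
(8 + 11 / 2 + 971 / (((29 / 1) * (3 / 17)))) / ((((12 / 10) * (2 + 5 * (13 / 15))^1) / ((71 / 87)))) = 12553865 / 575244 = 21.82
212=212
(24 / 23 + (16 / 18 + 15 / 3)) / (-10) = -287 / 414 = -0.69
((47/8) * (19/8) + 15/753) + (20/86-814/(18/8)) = -2160775571/6216768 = -347.57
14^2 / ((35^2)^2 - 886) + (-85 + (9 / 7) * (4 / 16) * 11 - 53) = -5646511847 / 41992692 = -134.46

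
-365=-365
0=0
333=333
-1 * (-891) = 891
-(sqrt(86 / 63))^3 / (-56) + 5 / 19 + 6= 43 *sqrt(602) / 37044 + 119 / 19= 6.29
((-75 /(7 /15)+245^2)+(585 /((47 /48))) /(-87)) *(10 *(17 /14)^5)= 2027199518382275 /1282844696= 1580237.67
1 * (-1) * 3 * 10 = -30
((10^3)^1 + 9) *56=56504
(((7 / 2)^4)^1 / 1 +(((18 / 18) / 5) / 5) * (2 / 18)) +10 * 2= 612241 / 3600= 170.07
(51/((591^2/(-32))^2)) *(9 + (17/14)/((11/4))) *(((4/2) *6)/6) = 25311232/3131261901999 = 0.00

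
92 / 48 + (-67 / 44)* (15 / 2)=-2509 / 264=-9.50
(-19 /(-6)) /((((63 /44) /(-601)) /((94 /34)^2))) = -554940562 /54621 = -10159.84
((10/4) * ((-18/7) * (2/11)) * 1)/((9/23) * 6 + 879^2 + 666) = -46/30434019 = -0.00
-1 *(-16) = 16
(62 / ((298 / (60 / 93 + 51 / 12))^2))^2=135754665601 / 485029795185664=0.00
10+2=12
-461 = -461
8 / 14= 4 / 7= 0.57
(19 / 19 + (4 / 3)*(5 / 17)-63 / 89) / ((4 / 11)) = 17083 / 9078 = 1.88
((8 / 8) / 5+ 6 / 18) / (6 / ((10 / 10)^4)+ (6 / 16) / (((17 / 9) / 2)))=544 / 6525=0.08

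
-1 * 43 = -43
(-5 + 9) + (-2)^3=-4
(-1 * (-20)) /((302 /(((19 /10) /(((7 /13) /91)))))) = 3211 /151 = 21.26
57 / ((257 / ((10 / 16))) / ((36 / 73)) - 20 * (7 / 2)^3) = -5130 / 2131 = -2.41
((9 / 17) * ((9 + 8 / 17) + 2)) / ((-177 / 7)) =-4095 / 17051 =-0.24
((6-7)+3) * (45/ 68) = 45/ 34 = 1.32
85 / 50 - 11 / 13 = 111 / 130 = 0.85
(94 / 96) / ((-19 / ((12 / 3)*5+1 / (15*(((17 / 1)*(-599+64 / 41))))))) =-5871449573 / 5696557200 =-1.03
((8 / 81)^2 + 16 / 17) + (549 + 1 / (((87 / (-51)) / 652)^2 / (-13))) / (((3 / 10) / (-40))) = 23744799998160224 / 93802617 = 253135794.69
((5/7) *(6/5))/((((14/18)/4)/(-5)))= -1080/49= -22.04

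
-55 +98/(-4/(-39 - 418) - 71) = -56.38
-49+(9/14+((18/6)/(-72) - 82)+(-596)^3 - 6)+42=-35567083507/168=-211708830.40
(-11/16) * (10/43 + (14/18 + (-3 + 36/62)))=23243/23994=0.97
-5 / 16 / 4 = -5 / 64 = -0.08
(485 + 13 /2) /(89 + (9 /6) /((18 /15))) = 1966 /361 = 5.45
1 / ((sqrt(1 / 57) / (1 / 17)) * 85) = 0.01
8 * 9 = 72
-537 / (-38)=537 / 38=14.13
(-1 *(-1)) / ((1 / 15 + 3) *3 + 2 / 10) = 5 / 47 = 0.11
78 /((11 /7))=546 /11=49.64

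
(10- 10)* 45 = 0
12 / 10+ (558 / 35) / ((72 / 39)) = 1377 / 140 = 9.84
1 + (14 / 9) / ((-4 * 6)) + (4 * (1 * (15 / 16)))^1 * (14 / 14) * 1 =253 / 54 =4.69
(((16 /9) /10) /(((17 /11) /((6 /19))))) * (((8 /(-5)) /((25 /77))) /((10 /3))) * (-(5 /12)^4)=847 /523260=0.00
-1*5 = -5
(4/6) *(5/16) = 5/24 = 0.21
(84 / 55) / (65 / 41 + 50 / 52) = 29848 / 49775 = 0.60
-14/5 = -2.80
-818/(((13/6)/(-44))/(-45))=-9717840/13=-747526.15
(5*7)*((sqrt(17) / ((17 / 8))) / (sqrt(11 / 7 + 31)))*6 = 280*sqrt(6783) / 323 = 71.39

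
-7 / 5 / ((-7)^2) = -1 / 35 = -0.03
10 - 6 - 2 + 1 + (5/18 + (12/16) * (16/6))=95/18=5.28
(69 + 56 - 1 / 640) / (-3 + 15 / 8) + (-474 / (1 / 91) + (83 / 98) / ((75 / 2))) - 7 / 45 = -7628460811 / 176400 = -43245.24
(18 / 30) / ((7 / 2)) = 6 / 35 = 0.17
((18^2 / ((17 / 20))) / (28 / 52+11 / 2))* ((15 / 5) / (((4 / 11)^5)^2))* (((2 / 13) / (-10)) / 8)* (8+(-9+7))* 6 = -56725147602387 / 174915584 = -324300.14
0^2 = 0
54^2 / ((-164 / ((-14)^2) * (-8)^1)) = 435.62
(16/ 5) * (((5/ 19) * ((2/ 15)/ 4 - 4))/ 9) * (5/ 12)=-238/ 1539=-0.15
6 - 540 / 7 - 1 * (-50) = -148 / 7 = -21.14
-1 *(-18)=18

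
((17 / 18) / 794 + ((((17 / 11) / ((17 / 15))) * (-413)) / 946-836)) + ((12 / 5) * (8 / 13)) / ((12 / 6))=-4040094162827 / 4833482940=-835.86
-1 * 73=-73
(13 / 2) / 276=13 / 552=0.02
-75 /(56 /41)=-3075 /56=-54.91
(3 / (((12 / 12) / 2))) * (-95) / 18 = -95 / 3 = -31.67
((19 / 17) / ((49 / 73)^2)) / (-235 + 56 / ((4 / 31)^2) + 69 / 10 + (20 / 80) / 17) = 2025020 / 2559564441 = 0.00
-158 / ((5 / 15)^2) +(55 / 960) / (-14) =-3822347 / 2688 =-1422.00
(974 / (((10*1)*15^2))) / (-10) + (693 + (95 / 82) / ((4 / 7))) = 1282245757 / 1845000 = 694.98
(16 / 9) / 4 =4 / 9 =0.44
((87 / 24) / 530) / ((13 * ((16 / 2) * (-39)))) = -29 / 17197440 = -0.00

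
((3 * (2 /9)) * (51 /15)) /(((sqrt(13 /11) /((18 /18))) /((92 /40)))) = 391 * sqrt(143) /975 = 4.80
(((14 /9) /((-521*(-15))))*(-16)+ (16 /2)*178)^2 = 10031387791257856 /4947012225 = 2027766.93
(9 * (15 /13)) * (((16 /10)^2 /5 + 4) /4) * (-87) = -331209 /325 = -1019.10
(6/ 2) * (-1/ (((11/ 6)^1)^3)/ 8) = -81/ 1331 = -0.06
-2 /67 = -0.03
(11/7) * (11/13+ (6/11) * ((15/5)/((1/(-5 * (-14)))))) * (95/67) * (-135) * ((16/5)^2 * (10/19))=-1140549120/6097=-187067.27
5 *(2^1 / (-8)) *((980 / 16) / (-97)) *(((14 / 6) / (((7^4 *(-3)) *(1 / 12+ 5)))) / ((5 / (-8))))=10 / 124257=0.00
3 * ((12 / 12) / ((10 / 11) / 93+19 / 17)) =52173 / 19607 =2.66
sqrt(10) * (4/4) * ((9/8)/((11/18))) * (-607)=-49167 * sqrt(10)/44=-3533.63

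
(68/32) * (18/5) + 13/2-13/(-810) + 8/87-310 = -13893959/46980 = -295.74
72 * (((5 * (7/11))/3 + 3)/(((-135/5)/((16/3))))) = -17152/297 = -57.75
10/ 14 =5/ 7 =0.71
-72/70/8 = -9/70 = -0.13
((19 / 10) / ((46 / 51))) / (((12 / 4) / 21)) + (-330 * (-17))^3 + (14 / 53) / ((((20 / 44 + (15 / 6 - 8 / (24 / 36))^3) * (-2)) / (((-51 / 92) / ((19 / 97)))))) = 6167356704780211884969 / 34930956980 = 176558481014.75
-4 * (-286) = 1144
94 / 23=4.09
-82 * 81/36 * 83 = -30627/2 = -15313.50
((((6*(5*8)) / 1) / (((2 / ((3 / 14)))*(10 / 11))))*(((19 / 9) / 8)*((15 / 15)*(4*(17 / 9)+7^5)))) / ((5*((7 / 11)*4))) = 347909969 / 35280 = 9861.39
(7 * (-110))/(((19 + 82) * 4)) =-385/202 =-1.91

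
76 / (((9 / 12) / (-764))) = -232256 / 3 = -77418.67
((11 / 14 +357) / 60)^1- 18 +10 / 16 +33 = 21.59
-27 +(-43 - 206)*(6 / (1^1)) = -1521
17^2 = 289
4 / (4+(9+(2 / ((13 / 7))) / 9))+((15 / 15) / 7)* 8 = 15556 / 10745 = 1.45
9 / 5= 1.80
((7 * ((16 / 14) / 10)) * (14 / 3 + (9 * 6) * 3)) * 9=1200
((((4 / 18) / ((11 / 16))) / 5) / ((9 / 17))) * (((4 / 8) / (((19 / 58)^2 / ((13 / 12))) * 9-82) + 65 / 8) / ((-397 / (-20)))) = 0.05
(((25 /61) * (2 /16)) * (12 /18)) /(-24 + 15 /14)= -0.00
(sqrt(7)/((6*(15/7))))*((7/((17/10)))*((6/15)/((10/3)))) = 49*sqrt(7)/1275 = 0.10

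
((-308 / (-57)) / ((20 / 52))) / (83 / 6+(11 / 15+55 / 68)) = 272272 / 297977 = 0.91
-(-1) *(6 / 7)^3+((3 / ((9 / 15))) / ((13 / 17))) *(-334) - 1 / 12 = -116824003 / 53508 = -2183.30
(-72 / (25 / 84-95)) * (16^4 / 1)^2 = 3265362942.33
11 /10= 1.10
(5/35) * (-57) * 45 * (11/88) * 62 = -79515/28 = -2839.82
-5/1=-5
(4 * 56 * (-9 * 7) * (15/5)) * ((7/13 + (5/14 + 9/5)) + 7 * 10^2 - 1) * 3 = -5792862096/65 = -89120955.32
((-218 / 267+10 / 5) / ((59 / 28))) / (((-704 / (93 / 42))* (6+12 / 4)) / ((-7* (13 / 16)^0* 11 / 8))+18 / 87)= 3977176 / 2106569925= 0.00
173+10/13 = 2259/13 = 173.77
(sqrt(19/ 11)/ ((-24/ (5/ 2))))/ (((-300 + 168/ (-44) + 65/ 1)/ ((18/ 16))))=15 * sqrt(209)/ 336256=0.00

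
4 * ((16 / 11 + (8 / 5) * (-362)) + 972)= 86736 / 55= 1577.02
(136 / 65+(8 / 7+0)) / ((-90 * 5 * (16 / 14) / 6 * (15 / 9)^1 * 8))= -23 / 8125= -0.00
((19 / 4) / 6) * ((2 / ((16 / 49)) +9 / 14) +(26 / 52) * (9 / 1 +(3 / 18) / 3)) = 108167 / 12096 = 8.94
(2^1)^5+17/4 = 145/4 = 36.25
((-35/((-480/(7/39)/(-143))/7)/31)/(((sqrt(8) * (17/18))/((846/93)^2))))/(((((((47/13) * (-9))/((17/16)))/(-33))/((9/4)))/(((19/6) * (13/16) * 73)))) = -4115124920907 * sqrt(2)/976191488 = -5961.60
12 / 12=1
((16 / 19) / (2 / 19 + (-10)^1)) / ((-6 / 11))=22 / 141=0.16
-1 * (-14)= 14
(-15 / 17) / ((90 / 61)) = -61 / 102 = -0.60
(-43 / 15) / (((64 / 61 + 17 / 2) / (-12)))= 20984 / 5825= 3.60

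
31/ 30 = 1.03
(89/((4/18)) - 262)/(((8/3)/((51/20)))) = 42381/320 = 132.44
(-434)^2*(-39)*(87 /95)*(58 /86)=-18533665332 /4085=-4537004.98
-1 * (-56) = 56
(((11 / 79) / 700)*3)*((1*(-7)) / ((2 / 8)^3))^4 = 47475326976 / 1975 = 24038140.24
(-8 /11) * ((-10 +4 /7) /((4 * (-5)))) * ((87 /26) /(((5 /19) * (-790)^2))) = -4959 /709913750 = -0.00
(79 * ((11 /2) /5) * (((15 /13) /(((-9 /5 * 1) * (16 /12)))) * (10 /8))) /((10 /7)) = -30415 /832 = -36.56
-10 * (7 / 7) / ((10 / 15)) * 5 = -75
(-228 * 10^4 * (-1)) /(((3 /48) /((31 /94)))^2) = 140229120000 /2209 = 63480814.85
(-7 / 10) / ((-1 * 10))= 7 / 100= 0.07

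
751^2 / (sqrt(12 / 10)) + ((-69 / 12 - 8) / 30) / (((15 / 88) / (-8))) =968 / 45 + 564001 * sqrt(30) / 6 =514881.63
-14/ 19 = -0.74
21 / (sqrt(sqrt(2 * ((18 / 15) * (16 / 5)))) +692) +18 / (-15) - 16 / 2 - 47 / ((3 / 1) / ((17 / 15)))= -1213 / 45 +21 / (2 * sqrt(10) * 15^(1 / 4) * 5^(3 / 4) / 25 +692)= -26.93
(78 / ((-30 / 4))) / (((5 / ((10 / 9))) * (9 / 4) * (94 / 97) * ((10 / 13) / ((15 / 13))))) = -10088 / 6345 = -1.59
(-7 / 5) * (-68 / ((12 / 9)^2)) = 1071 / 20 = 53.55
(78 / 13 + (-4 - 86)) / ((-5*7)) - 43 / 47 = 349 / 235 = 1.49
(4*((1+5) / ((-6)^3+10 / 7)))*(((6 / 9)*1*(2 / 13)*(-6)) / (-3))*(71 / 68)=-3976 / 165971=-0.02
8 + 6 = 14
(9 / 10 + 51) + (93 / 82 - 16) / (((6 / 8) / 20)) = -423763 / 1230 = -344.52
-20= -20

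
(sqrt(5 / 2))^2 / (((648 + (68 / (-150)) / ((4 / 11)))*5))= 75 / 97013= 0.00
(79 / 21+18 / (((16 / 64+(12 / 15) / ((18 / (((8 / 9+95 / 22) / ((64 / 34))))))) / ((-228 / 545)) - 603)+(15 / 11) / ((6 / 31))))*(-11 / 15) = -3344636384111 / 1222180586865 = -2.74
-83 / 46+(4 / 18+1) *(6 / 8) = -245 / 276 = -0.89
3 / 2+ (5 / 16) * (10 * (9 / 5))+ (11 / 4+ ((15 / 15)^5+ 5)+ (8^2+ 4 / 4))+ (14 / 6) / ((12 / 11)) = 5977 / 72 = 83.01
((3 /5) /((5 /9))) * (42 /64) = 567 /800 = 0.71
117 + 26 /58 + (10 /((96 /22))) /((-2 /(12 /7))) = 93773 /812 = 115.48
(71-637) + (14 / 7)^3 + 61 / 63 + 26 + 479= -3278 / 63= -52.03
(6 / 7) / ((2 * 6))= 1 / 14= 0.07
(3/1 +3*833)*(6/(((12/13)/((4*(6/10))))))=195156/5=39031.20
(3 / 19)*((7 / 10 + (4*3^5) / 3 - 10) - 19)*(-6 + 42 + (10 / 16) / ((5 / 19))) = 2723397 / 1520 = 1791.71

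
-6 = -6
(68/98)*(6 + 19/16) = 1955/392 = 4.99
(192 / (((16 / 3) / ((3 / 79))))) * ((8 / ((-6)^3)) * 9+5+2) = 9.11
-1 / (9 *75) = -1 / 675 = -0.00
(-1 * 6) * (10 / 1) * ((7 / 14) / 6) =-5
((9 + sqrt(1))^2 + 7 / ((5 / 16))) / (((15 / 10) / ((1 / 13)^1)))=408 / 65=6.28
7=7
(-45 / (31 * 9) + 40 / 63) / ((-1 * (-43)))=925 / 83979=0.01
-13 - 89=-102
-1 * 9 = -9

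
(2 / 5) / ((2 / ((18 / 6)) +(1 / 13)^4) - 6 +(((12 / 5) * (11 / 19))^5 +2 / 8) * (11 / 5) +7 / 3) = 1767996588475000 / 39532337601793613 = 0.04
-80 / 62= -40 / 31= -1.29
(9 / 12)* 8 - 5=1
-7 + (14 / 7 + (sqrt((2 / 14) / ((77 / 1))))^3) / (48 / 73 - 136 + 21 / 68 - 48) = -6369981 / 908579 - 4964 * sqrt(11) / 37708754237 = -7.01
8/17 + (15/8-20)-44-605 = -90665/136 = -666.65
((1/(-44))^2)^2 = 1/3748096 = 0.00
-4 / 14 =-2 / 7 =-0.29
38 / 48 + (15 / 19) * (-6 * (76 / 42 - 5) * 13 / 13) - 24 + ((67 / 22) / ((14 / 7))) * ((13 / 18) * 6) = -52565 / 35112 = -1.50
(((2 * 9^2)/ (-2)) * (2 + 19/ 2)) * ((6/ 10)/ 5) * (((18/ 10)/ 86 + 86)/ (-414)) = 998703/ 43000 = 23.23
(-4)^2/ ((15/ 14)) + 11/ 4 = 1061/ 60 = 17.68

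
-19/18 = -1.06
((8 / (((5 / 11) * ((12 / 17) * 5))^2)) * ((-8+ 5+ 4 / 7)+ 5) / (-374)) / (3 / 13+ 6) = -2431 / 708750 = -0.00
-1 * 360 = -360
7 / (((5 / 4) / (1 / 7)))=4 / 5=0.80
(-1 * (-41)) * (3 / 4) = 123 / 4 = 30.75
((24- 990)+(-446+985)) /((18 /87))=-12383 /6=-2063.83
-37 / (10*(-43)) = 37 / 430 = 0.09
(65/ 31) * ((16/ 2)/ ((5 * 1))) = 104/ 31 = 3.35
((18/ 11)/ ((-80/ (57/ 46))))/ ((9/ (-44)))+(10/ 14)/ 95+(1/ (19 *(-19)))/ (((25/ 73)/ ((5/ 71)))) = 10800297/ 82531820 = 0.13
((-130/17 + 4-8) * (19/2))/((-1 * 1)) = 1881/17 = 110.65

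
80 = 80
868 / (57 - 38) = 868 / 19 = 45.68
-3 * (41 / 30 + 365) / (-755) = 10991 / 7550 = 1.46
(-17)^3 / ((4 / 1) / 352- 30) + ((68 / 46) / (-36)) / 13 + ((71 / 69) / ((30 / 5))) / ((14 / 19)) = 358482503 / 2185092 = 164.06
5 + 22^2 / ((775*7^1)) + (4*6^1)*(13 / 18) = 364927 / 16275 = 22.42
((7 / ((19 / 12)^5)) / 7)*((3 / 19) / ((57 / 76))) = 995328 / 47045881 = 0.02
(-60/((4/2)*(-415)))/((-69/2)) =-4/1909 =-0.00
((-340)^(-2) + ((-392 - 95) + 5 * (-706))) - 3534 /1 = -872895599 /115600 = -7551.00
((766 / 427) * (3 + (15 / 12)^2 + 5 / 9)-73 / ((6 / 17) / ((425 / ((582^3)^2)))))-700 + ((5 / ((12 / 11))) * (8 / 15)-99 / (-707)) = -6921092465047725730193063 / 10056304314486414569088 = -688.23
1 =1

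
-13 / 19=-0.68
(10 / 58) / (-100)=-0.00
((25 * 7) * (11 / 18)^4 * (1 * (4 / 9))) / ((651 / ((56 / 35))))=0.03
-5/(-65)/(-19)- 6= -1483/247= -6.00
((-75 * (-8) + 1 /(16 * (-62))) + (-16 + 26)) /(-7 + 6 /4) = -605119 /5456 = -110.91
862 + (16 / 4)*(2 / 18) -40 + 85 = 8167 / 9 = 907.44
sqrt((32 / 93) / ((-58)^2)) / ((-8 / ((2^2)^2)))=-4 * sqrt(186) / 2697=-0.02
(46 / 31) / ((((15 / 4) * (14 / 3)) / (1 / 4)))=23 / 1085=0.02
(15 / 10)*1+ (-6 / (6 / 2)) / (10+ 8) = 25 / 18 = 1.39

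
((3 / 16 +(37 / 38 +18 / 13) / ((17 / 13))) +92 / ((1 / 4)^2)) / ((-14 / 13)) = -99028605 / 72352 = -1368.71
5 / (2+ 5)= 5 / 7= 0.71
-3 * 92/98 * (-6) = 828/49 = 16.90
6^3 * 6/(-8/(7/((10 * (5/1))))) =-567/25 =-22.68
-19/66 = -0.29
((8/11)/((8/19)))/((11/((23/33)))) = 437/3993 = 0.11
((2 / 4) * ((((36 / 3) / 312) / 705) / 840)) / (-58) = -1 / 1786075200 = -0.00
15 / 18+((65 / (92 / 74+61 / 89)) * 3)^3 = 58839213999524815 / 56926413678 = 1033601.28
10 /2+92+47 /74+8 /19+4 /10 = 692147 /7030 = 98.46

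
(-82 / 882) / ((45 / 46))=-1886 / 19845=-0.10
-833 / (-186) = 833 / 186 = 4.48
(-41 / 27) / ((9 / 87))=-1189 / 81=-14.68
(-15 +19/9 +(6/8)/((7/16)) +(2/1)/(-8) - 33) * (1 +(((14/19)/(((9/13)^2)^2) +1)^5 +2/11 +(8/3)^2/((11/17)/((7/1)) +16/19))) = -58975.57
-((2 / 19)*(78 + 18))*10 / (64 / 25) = -750 / 19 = -39.47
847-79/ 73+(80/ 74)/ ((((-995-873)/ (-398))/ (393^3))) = 17636396709588/ 1261367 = 13981970.92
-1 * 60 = -60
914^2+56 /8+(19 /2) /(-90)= 150372521 /180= 835402.89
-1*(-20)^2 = -400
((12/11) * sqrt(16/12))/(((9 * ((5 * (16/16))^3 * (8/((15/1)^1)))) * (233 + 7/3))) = sqrt(3)/194150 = 0.00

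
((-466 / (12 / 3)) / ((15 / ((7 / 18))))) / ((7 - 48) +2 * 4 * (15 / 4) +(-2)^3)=0.16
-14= -14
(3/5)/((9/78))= 26/5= 5.20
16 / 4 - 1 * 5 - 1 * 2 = -3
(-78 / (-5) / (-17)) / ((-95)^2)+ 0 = -78 / 767125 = -0.00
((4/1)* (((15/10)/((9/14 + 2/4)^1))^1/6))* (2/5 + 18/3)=28/5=5.60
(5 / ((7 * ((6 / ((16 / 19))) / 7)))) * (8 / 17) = 320 / 969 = 0.33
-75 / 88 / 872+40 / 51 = 3065615 / 3913536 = 0.78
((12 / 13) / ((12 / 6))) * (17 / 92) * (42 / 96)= 357 / 9568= 0.04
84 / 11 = 7.64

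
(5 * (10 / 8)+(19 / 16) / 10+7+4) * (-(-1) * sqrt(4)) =2779 / 80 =34.74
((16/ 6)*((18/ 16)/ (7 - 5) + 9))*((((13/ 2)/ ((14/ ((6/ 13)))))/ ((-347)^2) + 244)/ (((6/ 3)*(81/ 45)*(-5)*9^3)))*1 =-0.47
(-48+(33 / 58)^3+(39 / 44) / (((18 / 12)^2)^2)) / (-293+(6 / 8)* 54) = 2760697559 / 14631936660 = 0.19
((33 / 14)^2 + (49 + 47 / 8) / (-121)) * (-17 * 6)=-12343377 / 23716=-520.47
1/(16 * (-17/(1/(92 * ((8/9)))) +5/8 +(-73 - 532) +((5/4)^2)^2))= -144/4589927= -0.00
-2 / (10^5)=-1 / 50000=-0.00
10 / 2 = 5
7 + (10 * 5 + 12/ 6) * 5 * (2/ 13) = 47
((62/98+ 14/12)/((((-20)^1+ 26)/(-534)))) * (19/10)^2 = -16996241/29400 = -578.10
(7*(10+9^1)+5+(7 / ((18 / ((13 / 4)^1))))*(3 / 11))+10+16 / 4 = 40219 / 264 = 152.34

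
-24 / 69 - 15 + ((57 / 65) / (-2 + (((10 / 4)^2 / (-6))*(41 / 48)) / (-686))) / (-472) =-2138152238021 / 139321473395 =-15.35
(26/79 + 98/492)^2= 105411289/377680356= 0.28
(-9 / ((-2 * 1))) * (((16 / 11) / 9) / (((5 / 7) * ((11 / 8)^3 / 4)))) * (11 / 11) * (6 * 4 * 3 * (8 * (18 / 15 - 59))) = -19091423232 / 366025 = -52158.80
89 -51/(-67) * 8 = 6371/67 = 95.09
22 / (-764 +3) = -22 / 761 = -0.03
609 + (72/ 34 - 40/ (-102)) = 31187/ 51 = 611.51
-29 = -29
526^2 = 276676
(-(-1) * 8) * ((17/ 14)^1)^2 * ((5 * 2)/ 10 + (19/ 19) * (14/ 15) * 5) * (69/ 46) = 4913/ 49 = 100.27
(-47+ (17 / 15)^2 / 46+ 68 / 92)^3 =-98822.25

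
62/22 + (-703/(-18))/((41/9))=10275/902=11.39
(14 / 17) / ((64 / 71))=497 / 544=0.91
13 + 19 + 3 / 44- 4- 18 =443 / 44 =10.07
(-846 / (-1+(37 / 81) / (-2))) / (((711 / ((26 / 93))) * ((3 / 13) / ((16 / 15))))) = 3050112 / 2436755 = 1.25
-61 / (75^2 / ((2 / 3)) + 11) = -0.01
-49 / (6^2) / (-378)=7 / 1944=0.00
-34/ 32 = -17/ 16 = -1.06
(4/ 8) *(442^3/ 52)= 830297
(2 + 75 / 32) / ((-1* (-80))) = 139 / 2560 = 0.05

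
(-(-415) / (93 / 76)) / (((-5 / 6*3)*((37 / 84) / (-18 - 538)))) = 196405888 / 1147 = 171234.43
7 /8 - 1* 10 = -9.12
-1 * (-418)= 418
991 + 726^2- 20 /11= 5808717 /11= 528065.18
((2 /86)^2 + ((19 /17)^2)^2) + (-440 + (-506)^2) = 39472015418134 /154430329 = 255597.56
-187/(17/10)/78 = -1.41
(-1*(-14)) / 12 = 7 / 6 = 1.17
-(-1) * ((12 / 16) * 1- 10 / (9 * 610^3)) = 76606087 / 102141450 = 0.75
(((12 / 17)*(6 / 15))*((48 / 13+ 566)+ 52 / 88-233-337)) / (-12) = -81 / 12155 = -0.01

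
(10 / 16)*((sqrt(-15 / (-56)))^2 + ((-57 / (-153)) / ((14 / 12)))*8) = 13435 / 7616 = 1.76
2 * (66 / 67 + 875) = 117382 / 67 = 1751.97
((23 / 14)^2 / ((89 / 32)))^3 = 75794375168 / 82938897881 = 0.91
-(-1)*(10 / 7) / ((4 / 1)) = 5 / 14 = 0.36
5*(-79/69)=-395/69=-5.72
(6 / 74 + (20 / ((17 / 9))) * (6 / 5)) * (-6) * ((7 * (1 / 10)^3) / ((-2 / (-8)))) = -168903 / 78625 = -2.15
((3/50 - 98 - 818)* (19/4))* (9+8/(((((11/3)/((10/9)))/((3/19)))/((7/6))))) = -271255631/6600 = -41099.34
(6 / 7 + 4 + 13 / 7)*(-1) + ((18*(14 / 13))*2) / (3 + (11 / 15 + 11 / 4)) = -25999 / 35399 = -0.73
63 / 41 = 1.54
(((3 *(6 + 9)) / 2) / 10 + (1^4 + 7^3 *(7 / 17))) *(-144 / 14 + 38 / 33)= -3455125 / 2618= -1319.76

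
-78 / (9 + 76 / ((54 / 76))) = -2106 / 3131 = -0.67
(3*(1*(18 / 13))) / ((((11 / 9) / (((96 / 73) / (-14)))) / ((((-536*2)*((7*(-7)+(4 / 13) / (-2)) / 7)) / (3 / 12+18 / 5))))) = -319597332480 / 512022511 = -624.19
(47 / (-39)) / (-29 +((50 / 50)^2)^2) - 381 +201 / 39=-410377 / 1092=-375.80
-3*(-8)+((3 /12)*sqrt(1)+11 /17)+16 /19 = 33255 /1292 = 25.74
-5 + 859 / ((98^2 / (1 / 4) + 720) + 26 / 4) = -389707 / 78285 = -4.98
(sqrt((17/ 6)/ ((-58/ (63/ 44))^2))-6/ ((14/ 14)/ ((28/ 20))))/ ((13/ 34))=-1428/ 65+357 *sqrt(102)/ 33176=-21.86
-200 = -200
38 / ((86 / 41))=779 / 43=18.12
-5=-5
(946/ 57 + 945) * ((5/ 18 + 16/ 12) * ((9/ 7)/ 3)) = 663.96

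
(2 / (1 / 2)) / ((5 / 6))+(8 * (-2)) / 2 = -16 / 5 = -3.20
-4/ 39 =-0.10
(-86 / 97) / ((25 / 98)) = -3.48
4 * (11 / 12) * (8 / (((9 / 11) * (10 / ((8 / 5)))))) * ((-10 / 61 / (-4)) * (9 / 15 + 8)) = 83248 / 41175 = 2.02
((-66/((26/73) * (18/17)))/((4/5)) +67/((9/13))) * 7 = -799267/936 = -853.92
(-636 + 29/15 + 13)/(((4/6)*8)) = -2329/20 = -116.45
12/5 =2.40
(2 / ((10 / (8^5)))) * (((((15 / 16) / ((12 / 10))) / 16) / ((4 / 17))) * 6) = 8160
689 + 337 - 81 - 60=885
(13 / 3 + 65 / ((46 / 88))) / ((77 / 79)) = 701441 / 5313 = 132.02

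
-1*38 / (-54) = 19 / 27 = 0.70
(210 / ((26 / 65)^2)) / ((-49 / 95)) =-35625 / 14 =-2544.64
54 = 54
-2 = -2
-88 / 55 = -8 / 5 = -1.60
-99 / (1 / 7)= -693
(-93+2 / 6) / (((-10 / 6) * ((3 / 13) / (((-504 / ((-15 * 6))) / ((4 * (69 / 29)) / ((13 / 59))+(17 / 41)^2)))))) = 9161302072 / 294453825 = 31.11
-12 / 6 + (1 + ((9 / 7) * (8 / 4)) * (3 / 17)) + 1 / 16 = -921 / 1904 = -0.48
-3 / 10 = -0.30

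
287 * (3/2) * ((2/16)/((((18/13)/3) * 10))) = 11.66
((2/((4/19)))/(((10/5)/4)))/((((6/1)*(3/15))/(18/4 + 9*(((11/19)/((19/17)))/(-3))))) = 3545/76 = 46.64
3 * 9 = 27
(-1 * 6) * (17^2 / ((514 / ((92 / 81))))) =-26588 / 6939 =-3.83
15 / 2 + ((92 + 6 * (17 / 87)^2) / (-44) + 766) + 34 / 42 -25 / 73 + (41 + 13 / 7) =150055804 / 184179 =814.73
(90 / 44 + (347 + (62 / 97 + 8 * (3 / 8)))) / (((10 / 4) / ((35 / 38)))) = 5268403 / 40546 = 129.94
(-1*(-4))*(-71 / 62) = -142 / 31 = -4.58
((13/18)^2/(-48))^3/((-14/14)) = 4826809/3761479876608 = 0.00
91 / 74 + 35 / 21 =643 / 222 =2.90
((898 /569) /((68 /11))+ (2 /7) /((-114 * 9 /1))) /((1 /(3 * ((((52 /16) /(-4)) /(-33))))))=230315839 /12226981536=0.02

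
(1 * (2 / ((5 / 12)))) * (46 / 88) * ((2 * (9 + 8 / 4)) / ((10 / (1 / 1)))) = 138 / 25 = 5.52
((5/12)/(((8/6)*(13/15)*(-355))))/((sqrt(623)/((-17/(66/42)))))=255*sqrt(623)/14457872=0.00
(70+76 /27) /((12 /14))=84.95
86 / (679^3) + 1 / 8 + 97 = 243237394591 / 2504374712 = 97.13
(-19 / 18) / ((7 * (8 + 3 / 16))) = -152 / 8253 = -0.02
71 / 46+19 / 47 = 4211 / 2162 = 1.95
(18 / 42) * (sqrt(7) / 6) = sqrt(7) / 14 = 0.19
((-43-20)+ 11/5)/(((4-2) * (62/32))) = -2432/155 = -15.69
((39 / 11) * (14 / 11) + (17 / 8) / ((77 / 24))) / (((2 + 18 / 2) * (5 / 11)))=4383 / 4235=1.03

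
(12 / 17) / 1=12 / 17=0.71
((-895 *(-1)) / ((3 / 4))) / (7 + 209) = 895 / 162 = 5.52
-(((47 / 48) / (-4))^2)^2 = -4879681 / 1358954496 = -0.00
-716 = -716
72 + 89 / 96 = 72.93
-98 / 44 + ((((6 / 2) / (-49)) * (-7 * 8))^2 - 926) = -987957 / 1078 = -916.47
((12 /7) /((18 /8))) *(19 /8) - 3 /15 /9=563 /315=1.79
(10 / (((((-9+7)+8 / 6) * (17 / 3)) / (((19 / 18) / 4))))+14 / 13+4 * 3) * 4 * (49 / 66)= 357455 / 9724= 36.76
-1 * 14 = -14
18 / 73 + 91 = 6661 / 73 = 91.25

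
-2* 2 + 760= 756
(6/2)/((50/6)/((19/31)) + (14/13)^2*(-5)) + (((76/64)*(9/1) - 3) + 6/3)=12105209/1201840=10.07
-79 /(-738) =79 /738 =0.11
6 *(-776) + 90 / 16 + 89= -36491 / 8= -4561.38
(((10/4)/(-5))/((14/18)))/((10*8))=-9/1120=-0.01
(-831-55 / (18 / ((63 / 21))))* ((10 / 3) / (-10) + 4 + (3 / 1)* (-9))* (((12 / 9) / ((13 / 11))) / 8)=2764.65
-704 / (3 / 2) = -1408 / 3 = -469.33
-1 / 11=-0.09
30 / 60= 1 / 2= 0.50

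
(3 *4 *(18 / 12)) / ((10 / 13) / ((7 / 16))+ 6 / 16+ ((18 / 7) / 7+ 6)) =2.12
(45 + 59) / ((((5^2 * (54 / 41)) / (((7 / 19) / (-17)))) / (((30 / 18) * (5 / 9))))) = -14924 / 235467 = -0.06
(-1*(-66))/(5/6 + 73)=0.89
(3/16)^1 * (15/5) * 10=45/8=5.62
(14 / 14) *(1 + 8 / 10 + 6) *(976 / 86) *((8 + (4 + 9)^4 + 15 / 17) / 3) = 3081204672 / 3655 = 843010.85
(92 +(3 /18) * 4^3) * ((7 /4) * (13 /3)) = 7007 /9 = 778.56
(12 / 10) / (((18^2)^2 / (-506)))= -253 / 43740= -0.01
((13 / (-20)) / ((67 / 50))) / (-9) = 65 / 1206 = 0.05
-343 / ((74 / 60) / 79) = -812910 / 37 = -21970.54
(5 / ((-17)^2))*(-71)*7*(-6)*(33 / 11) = 154.78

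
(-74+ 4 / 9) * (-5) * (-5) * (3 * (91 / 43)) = -11674.81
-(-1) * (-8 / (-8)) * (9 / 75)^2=9 / 625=0.01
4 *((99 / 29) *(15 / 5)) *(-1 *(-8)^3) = 608256 / 29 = 20974.34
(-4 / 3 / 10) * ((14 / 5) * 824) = -307.63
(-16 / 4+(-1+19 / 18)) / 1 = -71 / 18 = -3.94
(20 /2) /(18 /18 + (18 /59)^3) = 2053790 /211211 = 9.72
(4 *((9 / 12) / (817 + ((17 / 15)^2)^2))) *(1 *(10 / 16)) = 759375 / 331553168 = 0.00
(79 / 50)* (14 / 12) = 553 / 300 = 1.84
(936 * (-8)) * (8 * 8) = -479232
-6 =-6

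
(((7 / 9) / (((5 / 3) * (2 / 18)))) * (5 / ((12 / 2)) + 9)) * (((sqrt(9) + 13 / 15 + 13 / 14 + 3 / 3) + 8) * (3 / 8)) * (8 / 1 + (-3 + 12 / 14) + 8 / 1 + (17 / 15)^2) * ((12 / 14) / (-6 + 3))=-509521463 / 551250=-924.30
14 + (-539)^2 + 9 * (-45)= 290130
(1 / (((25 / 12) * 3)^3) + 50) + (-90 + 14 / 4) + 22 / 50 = -1126747 / 31250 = -36.06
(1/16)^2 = 1/256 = 0.00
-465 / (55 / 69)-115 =-7682 / 11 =-698.36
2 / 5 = 0.40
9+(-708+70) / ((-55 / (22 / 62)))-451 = -67872 / 155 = -437.88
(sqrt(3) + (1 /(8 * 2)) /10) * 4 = 1 /40 + 4 * sqrt(3) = 6.95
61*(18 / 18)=61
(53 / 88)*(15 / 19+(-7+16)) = 4929 / 836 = 5.90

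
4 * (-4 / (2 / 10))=-80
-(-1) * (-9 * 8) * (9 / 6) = -108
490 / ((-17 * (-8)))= 245 / 68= 3.60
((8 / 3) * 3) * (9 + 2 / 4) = 76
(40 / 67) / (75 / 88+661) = 3520 / 3902281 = 0.00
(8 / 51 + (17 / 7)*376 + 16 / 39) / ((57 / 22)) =93291616 / 264537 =352.66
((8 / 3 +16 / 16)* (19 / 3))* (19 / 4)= 3971 / 36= 110.31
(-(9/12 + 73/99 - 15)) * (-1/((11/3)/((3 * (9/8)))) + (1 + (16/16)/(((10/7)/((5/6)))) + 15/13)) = 33363485/1359072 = 24.55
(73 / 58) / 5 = 73 / 290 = 0.25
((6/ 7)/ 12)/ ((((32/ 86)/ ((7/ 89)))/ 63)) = 2709/ 2848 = 0.95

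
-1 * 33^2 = -1089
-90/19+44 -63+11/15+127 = 29639/285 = 104.00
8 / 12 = 2 / 3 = 0.67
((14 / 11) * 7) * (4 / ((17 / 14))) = 5488 / 187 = 29.35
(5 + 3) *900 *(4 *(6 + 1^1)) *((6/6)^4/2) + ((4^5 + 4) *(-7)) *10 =28840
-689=-689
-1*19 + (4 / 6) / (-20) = -571 / 30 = -19.03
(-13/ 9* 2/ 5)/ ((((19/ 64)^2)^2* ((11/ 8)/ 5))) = -3489660928/ 12901779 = -270.48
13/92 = 0.14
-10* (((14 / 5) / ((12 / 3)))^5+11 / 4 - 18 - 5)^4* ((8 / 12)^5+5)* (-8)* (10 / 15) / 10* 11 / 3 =223090426772878302309232717717 / 13668750000000000000000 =16321201.78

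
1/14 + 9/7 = 19/14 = 1.36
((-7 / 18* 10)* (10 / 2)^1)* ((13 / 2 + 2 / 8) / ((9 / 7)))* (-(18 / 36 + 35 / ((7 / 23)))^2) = 21789075 / 16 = 1361817.19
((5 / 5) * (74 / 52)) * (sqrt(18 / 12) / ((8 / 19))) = 703 * sqrt(6) / 416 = 4.14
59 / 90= 0.66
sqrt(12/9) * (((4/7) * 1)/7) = 8 * sqrt(3)/147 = 0.09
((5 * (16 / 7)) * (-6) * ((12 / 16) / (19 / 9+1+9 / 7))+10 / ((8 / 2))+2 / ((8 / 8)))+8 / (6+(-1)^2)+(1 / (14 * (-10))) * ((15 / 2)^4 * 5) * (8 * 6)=-42116329 / 7756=-5430.16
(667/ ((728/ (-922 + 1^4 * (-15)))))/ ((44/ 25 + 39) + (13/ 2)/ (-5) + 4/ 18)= -140620275/ 6499948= -21.63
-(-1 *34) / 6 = 17 / 3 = 5.67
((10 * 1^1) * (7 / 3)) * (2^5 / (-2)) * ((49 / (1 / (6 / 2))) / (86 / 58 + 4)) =-1591520 / 159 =-10009.56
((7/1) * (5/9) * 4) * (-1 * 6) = -280/3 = -93.33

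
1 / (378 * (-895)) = -1 / 338310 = -0.00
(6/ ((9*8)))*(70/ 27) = 35/ 162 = 0.22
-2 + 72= 70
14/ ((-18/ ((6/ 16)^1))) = -0.29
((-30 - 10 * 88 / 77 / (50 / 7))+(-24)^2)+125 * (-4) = 222 / 5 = 44.40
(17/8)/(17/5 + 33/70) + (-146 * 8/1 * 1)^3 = -1727260376493/1084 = -1593413631.45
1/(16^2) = 1/256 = 0.00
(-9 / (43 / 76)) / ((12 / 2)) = -114 / 43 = -2.65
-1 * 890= -890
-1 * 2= -2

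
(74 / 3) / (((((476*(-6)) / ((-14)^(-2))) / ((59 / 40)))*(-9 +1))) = 2183 / 268692480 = 0.00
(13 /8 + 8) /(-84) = -11 /96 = -0.11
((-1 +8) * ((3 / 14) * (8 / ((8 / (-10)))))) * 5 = -75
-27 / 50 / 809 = -27 / 40450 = -0.00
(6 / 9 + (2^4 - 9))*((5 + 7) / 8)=23 / 2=11.50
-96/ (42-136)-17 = -751/ 47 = -15.98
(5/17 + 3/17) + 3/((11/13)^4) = 1573739/248897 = 6.32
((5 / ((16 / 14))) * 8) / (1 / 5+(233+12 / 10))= 0.15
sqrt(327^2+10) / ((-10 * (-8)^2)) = -sqrt(106939) / 640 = -0.51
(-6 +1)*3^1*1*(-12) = 180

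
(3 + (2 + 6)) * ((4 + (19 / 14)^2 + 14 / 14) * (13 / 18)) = 21307 / 392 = 54.35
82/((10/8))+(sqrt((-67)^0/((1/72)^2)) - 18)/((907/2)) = 65.72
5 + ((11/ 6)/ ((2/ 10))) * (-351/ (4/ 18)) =-57895/ 4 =-14473.75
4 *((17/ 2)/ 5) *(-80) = -544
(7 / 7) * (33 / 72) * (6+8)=77 / 12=6.42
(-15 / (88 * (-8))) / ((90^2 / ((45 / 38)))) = 1 / 321024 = 0.00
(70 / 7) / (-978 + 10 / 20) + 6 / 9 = 770 / 1173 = 0.66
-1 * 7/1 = -7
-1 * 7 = -7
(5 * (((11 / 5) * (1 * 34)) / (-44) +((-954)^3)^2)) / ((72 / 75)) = 188464803884110223575 / 48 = 3926350080918962991.15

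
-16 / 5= -3.20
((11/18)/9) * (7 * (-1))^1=-77/162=-0.48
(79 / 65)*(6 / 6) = 1.22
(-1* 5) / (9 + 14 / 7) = -5 / 11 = -0.45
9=9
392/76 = 98/19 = 5.16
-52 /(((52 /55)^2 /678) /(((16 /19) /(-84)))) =683650 /1729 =395.40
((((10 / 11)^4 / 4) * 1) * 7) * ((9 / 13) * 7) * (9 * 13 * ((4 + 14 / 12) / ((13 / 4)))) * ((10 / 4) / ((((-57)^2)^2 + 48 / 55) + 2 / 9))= 23069812500 / 90411999603211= 0.00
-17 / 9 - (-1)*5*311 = 13978 / 9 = 1553.11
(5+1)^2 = 36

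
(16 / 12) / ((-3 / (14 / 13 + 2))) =-160 / 117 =-1.37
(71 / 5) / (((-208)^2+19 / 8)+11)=568 / 1731095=0.00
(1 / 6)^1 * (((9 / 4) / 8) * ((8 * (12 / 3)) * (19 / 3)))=19 / 2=9.50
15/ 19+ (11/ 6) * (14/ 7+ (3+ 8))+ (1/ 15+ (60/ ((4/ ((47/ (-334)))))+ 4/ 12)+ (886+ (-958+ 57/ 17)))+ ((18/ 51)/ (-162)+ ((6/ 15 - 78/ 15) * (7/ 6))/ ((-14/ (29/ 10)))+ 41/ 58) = -92644893491/ 2111790150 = -43.87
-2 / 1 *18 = -36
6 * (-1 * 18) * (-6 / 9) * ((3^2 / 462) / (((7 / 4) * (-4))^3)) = -108 / 26411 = -0.00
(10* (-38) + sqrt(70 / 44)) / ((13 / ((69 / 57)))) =-35.27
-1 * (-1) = 1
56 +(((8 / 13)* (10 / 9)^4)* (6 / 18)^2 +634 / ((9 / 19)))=1070507150 / 767637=1394.55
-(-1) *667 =667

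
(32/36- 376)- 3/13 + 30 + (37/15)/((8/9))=-342.57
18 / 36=1 / 2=0.50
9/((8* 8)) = 9/64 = 0.14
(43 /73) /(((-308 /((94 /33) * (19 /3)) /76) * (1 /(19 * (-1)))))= 27724078 /556479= 49.82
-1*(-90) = 90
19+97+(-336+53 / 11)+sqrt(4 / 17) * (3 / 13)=-2367 / 11+6 * sqrt(17) / 221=-215.07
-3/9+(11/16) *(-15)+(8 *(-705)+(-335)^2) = 5115569/48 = 106574.35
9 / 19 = 0.47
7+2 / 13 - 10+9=80 / 13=6.15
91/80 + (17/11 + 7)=8521/880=9.68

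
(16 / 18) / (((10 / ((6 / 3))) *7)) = 8 / 315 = 0.03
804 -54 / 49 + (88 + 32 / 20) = 218662 / 245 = 892.50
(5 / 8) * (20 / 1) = 25 / 2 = 12.50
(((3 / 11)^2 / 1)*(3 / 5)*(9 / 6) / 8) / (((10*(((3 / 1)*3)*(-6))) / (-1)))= 3 / 193600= 0.00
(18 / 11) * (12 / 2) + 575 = 6433 / 11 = 584.82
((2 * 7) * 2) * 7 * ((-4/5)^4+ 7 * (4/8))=478926/625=766.28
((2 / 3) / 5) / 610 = 1 / 4575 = 0.00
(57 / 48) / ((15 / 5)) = 19 / 48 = 0.40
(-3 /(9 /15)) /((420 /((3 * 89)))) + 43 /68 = -303 /119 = -2.55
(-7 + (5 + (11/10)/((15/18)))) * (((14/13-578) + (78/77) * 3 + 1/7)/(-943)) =-0.41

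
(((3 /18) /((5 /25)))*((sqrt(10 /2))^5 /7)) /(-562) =-125*sqrt(5) /23604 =-0.01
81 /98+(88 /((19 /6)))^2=773.08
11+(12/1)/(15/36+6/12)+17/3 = 982/33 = 29.76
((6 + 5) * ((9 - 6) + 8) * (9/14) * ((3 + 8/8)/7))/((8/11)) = 11979/196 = 61.12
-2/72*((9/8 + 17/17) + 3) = -41/288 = -0.14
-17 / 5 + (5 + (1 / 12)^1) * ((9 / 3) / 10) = -15 / 8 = -1.88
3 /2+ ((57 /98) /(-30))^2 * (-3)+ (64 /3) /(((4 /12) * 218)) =187640153 /104683600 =1.79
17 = 17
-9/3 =-3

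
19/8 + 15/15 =27/8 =3.38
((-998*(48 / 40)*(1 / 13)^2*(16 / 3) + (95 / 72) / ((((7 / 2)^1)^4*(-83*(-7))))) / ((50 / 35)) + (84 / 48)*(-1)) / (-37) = 0.76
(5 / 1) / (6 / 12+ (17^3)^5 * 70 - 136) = 10 / 400739227211374210749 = 0.00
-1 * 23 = -23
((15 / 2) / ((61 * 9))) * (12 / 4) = 5 / 122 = 0.04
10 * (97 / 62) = 15.65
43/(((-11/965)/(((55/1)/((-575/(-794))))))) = -6589406/23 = -286495.91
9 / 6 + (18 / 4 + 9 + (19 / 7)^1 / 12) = 1279 / 84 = 15.23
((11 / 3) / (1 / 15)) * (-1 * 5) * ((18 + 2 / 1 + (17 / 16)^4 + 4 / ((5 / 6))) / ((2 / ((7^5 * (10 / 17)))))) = -39490046112825 / 1114112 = -35445310.81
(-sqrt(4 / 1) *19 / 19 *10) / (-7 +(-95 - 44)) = 10 / 73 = 0.14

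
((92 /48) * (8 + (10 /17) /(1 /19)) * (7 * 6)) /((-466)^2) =0.01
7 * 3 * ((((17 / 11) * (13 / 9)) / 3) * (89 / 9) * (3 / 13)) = 10591 / 297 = 35.66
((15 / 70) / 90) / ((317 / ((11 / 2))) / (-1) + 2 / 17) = -187 / 4517520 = -0.00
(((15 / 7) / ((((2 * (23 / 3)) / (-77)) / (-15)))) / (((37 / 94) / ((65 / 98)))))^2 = 514535501390625 / 6955226404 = 73978.25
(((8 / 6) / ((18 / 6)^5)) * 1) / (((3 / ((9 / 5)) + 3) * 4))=1 / 3402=0.00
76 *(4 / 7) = 43.43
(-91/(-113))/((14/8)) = 52/113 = 0.46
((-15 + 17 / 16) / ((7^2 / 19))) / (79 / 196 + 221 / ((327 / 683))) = -1385499 / 118442644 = -0.01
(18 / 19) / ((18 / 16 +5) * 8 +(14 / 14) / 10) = 180 / 9329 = 0.02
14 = 14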